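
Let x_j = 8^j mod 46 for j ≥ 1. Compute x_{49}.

16

x_1 = 8,  x_2 = 18,  x_3 = 6,  x_4 = 2,  x_5 = 16,  x_6 = 36,  x_7 = 12,  x_8 = 4,  x_9 = 32,  x_{10} = 26,  x_{11} = 24,  x_{12} = 8.
Since x_{12} = x_1 = 8, the sequence is periodic with period 11.
So x_{49} = x_{1 + ((49-1) mod 11)} = x_5 = 16.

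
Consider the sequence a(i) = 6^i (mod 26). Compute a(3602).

10

We have a(0) = 1, a(1) = 6, a(2) = 10, a(3) = 8, a(4) = 22, a(5) = 2, a(6) = 12, a(7) = 20, a(8) = 16, a(9) = 18, a(10) = 4, a(11) = 24, a(12) = 14, a(13) = 6.
Since a(13) = a(1) = 6, the sequence is eventually periodic: after a pre-period of length 1 it cycles with period 12.
For i ≥ 1, a(i) depends only on (i - 1) mod 12. (3602 - 1) mod 12 = 1, so a(3602) = a(2) = 10.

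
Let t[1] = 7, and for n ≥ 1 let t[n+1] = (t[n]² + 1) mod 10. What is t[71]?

5

Listing terms: t[1] = 7,  t[2] = 0,  t[3] = 1,  t[4] = 2,  t[5] = 5,  t[6] = 6,  t[7] = 7.
Since t[7] = t[1] = 7, the sequence is periodic with period 6.
So t[71] = t[1 + ((71-1) mod 6)] = t[5] = 5.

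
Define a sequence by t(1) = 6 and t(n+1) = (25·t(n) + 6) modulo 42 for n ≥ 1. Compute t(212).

30

Listing terms: t(1) = 6; t(2) = 30; t(3) = 0; t(4) = 6.
The sequence repeats with period 3.
So t(212) = t(1 + ((212-1) mod 3)) = t(2) = 30.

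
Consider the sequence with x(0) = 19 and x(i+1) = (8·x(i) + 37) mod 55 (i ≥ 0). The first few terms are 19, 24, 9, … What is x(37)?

4

Listing terms: x(0) = 19,  x(1) = 24,  x(2) = 9,  x(3) = 54,  x(4) = 29,  x(5) = 49,  x(6) = 44,  x(7) = 4,  x(8) = 14,  x(9) = 39,  x(10) = 19.
Since x(10) = x(0) = 19, the sequence is periodic with period 10.
So x(37) = x(0 + ((37-0) mod 10)) = x(7) = 4.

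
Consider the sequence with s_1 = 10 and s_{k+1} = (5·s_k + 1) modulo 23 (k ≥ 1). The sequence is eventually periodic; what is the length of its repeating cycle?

22

Listing terms: s_1 = 10,  s_2 = 5,  s_3 = 3,  s_4 = 16,  s_5 = 12,  s_6 = 15,  s_7 = 7,  s_8 = 13,  s_9 = 20,  s_{10} = 9,  s_{11} = 0,  s_{12} = 1,  s_{13} = 6,  s_{14} = 8,  s_{15} = 18,  s_{16} = 22,  s_{17} = 19,  s_{18} = 4,  s_{19} = 21,  s_{20} = 14,  s_{21} = 2,  s_{22} = 11,  s_{23} = 10.
The sequence repeats with period 22.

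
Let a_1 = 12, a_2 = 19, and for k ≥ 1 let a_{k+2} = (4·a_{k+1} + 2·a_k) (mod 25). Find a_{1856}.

Computing terms: a_1 = 12, a_2 = 19, a_3 = 0, a_4 = 13, a_5 = 2, a_6 = 9, a_7 = 15, a_8 = 3, a_9 = 17, a_{10} = 24, a_{11} = 5, a_{12} = 18, a_{13} = 7, a_{14} = 14, a_{15} = 20, a_{16} = 8, a_{17} = 22, a_{18} = 4, a_{19} = 10, a_{20} = 23, a_{21} = 12, a_{22} = 19.
Since (a_{21}, a_{22}) = (a_1, a_2) = (12, 19) (two consecutive terms determine the rest), the sequence is periodic with period 20.
(1856 - 1) mod 20 = 15, so a_{1856} = a_{16} = 8.

8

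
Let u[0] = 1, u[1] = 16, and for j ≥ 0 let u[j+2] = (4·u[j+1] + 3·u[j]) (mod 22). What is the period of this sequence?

Listing terms: u[0] = 1,  u[1] = 16,  u[2] = 1,  u[3] = 8,  u[4] = 13,  u[5] = 10,  u[6] = 13,  u[7] = 16,  u[8] = 15,  u[9] = 20,  u[10] = 15,  u[11] = 10,  u[12] = 19,  u[13] = 18,  u[14] = 19,  u[15] = 20,  u[16] = 5,  u[17] = 14,  u[18] = 5,  u[19] = 18,  u[20] = 21,  u[21] = 6,  u[22] = 21,  u[23] = 14,  u[24] = 9,  u[25] = 12,  u[26] = 9,  u[27] = 6,  u[28] = 7,  u[29] = 2,  u[30] = 7,  u[31] = 12,  u[32] = 3,  u[33] = 4,  u[34] = 3,  u[35] = 2,  u[36] = 17,  u[37] = 8,  u[38] = 17,  u[39] = 4,  u[40] = 1,  u[41] = 16.
The sequence repeats with period 40.

40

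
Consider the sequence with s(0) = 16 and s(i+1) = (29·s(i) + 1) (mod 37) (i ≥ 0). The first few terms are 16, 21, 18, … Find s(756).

16

Computing terms: s(0) = 16; s(1) = 21; s(2) = 18; s(3) = 5; s(4) = 35; s(5) = 17; s(6) = 13; s(7) = 8; s(8) = 11; s(9) = 24; s(10) = 31; s(11) = 12; s(12) = 16.
Since s(12) = s(0) = 16, the sequence is periodic with period 12.
So s(756) = s(0 + ((756-0) mod 12)) = s(0) = 16.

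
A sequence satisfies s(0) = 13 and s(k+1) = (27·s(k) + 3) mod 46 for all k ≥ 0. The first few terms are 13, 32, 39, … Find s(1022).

Computing terms: s(0) = 13, s(1) = 32, s(2) = 39, s(3) = 44, s(4) = 41, s(5) = 6, s(6) = 27, s(7) = 42, s(8) = 33, s(9) = 20, s(10) = 37, s(11) = 36, s(12) = 9, s(13) = 16, s(14) = 21, s(15) = 18, s(16) = 29, s(17) = 4, s(18) = 19, s(19) = 10, s(20) = 43, s(21) = 14, s(22) = 13.
Since s(22) = s(0) = 13, the sequence is periodic with period 22.
So s(1022) = s(0 + ((1022-0) mod 22)) = s(10) = 37.

37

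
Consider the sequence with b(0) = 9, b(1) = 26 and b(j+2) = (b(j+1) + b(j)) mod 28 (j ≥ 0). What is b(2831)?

Listing terms: b(0) = 9, b(1) = 26, b(2) = 7, b(3) = 5, b(4) = 12, b(5) = 17, b(6) = 1, b(7) = 18, b(8) = 19, b(9) = 9, b(10) = 0, b(11) = 9, b(12) = 9, b(13) = 18, b(14) = 27, b(15) = 17, b(16) = 16, b(17) = 5, b(18) = 21, b(19) = 26, b(20) = 19, b(21) = 17, b(22) = 8, b(23) = 25, b(24) = 5, b(25) = 2, b(26) = 7, b(27) = 9, b(28) = 16, b(29) = 25, b(30) = 13, b(31) = 10, b(32) = 23, b(33) = 5, b(34) = 0, b(35) = 5, b(36) = 5, b(37) = 10, b(38) = 15, b(39) = 25, b(40) = 12, b(41) = 9, b(42) = 21, b(43) = 2, b(44) = 23, b(45) = 25, b(46) = 20, b(47) = 17, b(48) = 9, b(49) = 26.
Since (b(48), b(49)) = (b(0), b(1)) = (9, 26) (two consecutive terms determine the rest), the sequence is periodic with period 48.
(2831 - 0) mod 48 = 47, so b(2831) = b(47) = 17.

17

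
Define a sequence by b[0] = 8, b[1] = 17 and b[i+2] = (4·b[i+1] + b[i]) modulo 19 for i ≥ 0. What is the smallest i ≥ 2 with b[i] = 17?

3

Listing terms: b[0] = 8; b[1] = 17; b[2] = 0; b[3] = 17; b[4] = 11; b[5] = 4; b[6] = 8; b[7] = 17.
The sequence repeats with period 6.
The value 17 first appears (with i ≥ 2) at b[3].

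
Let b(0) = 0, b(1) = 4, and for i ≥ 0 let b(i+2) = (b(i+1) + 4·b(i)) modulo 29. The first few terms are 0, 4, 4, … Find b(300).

0

We have b(0) = 0, b(1) = 4, b(2) = 4, b(3) = 20, b(4) = 7, b(5) = 0, b(6) = 28, b(7) = 28, b(8) = 24, b(9) = 20, b(10) = 0, b(11) = 22, b(12) = 22, b(13) = 23, b(14) = 24, b(15) = 0, b(16) = 9, b(17) = 9, b(18) = 16, b(19) = 23, b(20) = 0, b(21) = 5, b(22) = 5, b(23) = 25, b(24) = 16, b(25) = 0, b(26) = 6, b(27) = 6, b(28) = 1, b(29) = 25, b(30) = 0, b(31) = 13, b(32) = 13, b(33) = 7, b(34) = 1, b(35) = 0, b(36) = 4.
Since (b(35), b(36)) = (b(0), b(1)) = (0, 4) (two consecutive terms determine the rest), the sequence is periodic with period 35.
(300 - 0) mod 35 = 20, so b(300) = b(20) = 0.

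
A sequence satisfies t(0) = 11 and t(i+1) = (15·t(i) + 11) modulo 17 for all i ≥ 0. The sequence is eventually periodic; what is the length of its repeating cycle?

Computing terms: t(0) = 11,  t(1) = 6,  t(2) = 16,  t(3) = 13,  t(4) = 2,  t(5) = 7,  t(6) = 14,  t(7) = 0,  t(8) = 11.
Since t(8) = t(0) = 11, the sequence is periodic with period 8.

8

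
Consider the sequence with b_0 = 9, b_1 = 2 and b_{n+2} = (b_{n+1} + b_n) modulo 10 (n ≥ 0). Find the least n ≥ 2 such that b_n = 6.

10

b_0 = 9,  b_1 = 2,  b_2 = 1,  b_3 = 3,  b_4 = 4,  b_5 = 7,  b_6 = 1,  b_7 = 8,  b_8 = 9,  b_9 = 7,  b_{10} = 6,  b_{11} = 3,  b_{12} = 9,  b_{13} = 2.
The sequence repeats with period 12.
The value 6 first appears (with n ≥ 2) at b_{10}.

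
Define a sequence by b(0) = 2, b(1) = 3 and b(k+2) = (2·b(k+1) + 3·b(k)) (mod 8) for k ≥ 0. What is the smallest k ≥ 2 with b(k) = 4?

b(0) = 2, b(1) = 3, b(2) = 4, b(3) = 1, b(4) = 6, b(5) = 7, b(6) = 0, b(7) = 5, b(8) = 2, b(9) = 3.
The sequence repeats with period 8.
The value 4 first appears (with k ≥ 2) at b(2).

2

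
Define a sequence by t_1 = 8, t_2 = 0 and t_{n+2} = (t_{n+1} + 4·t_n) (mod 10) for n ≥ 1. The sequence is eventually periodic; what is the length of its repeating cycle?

t_1 = 8; t_2 = 0; t_3 = 2; t_4 = 2; t_5 = 0; t_6 = 8; t_7 = 8; t_8 = 0.
The sequence repeats with period 6.

6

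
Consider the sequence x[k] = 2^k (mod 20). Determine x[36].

16

x[1] = 2; x[2] = 4; x[3] = 8; x[4] = 16; x[5] = 12; x[6] = 4.
Since x[6] = x[2] = 4, the sequence is eventually periodic: after a pre-period of length 1 it cycles with period 4.
For k ≥ 2, x[k] depends only on (k - 2) mod 4. (36 - 2) mod 4 = 2, so x[36] = x[4] = 16.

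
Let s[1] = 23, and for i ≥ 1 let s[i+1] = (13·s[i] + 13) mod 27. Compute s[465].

Computing terms: s[1] = 23; s[2] = 15; s[3] = 19; s[4] = 17; s[5] = 18; s[6] = 4; s[7] = 11; s[8] = 21; s[9] = 16; s[10] = 5; s[11] = 24; s[12] = 1; s[13] = 26; s[14] = 0; s[15] = 13; s[16] = 20; s[17] = 3; s[18] = 25; s[19] = 14; s[20] = 6; s[21] = 10; s[22] = 8; s[23] = 9; s[24] = 22; s[25] = 2; s[26] = 12; s[27] = 7; s[28] = 23.
The sequence repeats with period 27.
So s[465] = s[1 + ((465-1) mod 27)] = s[6] = 4.

4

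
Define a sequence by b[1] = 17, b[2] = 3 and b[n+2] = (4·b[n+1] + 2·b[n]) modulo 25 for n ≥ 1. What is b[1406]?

Computing terms: b[1] = 17; b[2] = 3; b[3] = 21; b[4] = 15; b[5] = 2; b[6] = 13; b[7] = 6; b[8] = 0; b[9] = 12; b[10] = 23; b[11] = 16; b[12] = 10; b[13] = 22; b[14] = 8; b[15] = 1; b[16] = 20; b[17] = 7; b[18] = 18; b[19] = 11; b[20] = 5; b[21] = 17; b[22] = 3.
Since (b[21], b[22]) = (b[1], b[2]) = (17, 3) (two consecutive terms determine the rest), the sequence is periodic with period 20.
So b[1406] = b[1 + ((1406-1) mod 20)] = b[6] = 13.

13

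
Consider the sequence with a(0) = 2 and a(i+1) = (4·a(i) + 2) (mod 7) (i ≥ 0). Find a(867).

a(0) = 2; a(1) = 3; a(2) = 0; a(3) = 2.
The sequence repeats with period 3.
So a(867) = a(0 + ((867-0) mod 3)) = a(0) = 2.

2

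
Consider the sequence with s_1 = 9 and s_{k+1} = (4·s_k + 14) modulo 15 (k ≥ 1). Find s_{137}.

s_1 = 9, s_2 = 5, s_3 = 4, s_4 = 0, s_5 = 14, s_6 = 10, s_7 = 9.
Since s_7 = s_1 = 9, the sequence is periodic with period 6.
(137 - 1) mod 6 = 4, so s_{137} = s_5 = 14.

14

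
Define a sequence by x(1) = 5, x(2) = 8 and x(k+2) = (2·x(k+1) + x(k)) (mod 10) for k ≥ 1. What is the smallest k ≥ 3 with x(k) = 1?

We have x(1) = 5,  x(2) = 8,  x(3) = 1,  x(4) = 0,  x(5) = 1,  x(6) = 2,  x(7) = 5,  x(8) = 2,  x(9) = 9,  x(10) = 0,  x(11) = 9,  x(12) = 8,  x(13) = 5,  x(14) = 8.
The sequence repeats with period 12.
The value 1 first appears (with k ≥ 3) at x(3).

3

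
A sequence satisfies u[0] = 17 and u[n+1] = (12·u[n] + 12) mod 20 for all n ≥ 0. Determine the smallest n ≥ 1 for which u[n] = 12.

We have u[0] = 17,  u[1] = 16,  u[2] = 4,  u[3] = 0,  u[4] = 12,  u[5] = 16.
Since u[5] = u[1] = 16, the sequence is eventually periodic: after a pre-period of length 1 it cycles with period 4.
The value 12 first appears (with n ≥ 1) at u[4].

4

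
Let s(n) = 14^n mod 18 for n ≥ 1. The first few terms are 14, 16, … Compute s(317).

s(1) = 14, s(2) = 16, s(3) = 8, s(4) = 4, s(5) = 2, s(6) = 10, s(7) = 14.
The sequence repeats with period 6.
So s(317) = s(1 + ((317-1) mod 6)) = s(5) = 2.

2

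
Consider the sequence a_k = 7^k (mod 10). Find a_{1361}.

7

Listing terms: a_1 = 7, a_2 = 9, a_3 = 3, a_4 = 1, a_5 = 7.
Since a_5 = a_1 = 7, the sequence is periodic with period 4.
(1361 - 1) mod 4 = 0, so a_{1361} = a_1 = 7.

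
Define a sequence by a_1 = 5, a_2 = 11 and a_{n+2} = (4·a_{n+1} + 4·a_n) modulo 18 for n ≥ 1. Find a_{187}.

10

Computing terms: a_1 = 5; a_2 = 11; a_3 = 10; a_4 = 12; a_5 = 16; a_6 = 4; a_7 = 8; a_8 = 12; a_9 = 8; a_{10} = 8; a_{11} = 10; a_{12} = 0; a_{13} = 4; a_{14} = 16; a_{15} = 8; a_{16} = 6; a_{17} = 2; a_{18} = 14; a_{19} = 10; a_{20} = 6; a_{21} = 10; a_{22} = 10; a_{23} = 8; a_{24} = 0; a_{25} = 14; a_{26} = 2; a_{27} = 10; a_{28} = 12.
Since (a_{27}, a_{28}) = (a_3, a_4) = (10, 12) (two consecutive terms determine the rest), the sequence is eventually periodic: after a pre-period of length 2 it cycles with period 24.
For n ≥ 3, a_n depends only on (n - 3) mod 24. (187 - 3) mod 24 = 16, so a_{187} = a_{19} = 10.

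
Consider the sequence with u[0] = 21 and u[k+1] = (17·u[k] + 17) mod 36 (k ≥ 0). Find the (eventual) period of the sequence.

Listing terms: u[0] = 21; u[1] = 14; u[2] = 3; u[3] = 32; u[4] = 21.
Since u[4] = u[0] = 21, the sequence is periodic with period 4.

4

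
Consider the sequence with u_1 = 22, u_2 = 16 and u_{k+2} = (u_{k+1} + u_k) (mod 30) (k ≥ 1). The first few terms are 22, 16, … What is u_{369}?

22

We have u_1 = 22,  u_2 = 16,  u_3 = 8,  u_4 = 24,  u_5 = 2,  u_6 = 26,  u_7 = 28,  u_8 = 24,  u_9 = 22,  u_{10} = 16.
Since (u_9, u_{10}) = (u_1, u_2) = (22, 16) (two consecutive terms determine the rest), the sequence is periodic with period 8.
(369 - 1) mod 8 = 0, so u_{369} = u_1 = 22.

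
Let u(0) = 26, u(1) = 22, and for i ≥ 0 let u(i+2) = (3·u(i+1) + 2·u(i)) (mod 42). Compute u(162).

u(0) = 26, u(1) = 22, u(2) = 34, u(3) = 20, u(4) = 2, u(5) = 4, u(6) = 16, u(7) = 14, u(8) = 32, u(9) = 40, u(10) = 16, u(11) = 2, u(12) = 38, u(13) = 34, u(14) = 10, u(15) = 14, u(16) = 20, u(17) = 4, u(18) = 10, u(19) = 38, u(20) = 8, u(21) = 16, u(22) = 22, u(23) = 14, u(24) = 2, u(25) = 34, u(26) = 22, u(27) = 8, u(28) = 26, u(29) = 10, u(30) = 40, u(31) = 14, u(32) = 38, u(33) = 16, u(34) = 40, u(35) = 26, u(36) = 32, u(37) = 22, u(38) = 4, u(39) = 14, u(40) = 8, u(41) = 10, u(42) = 4, u(43) = 32, u(44) = 20, u(45) = 40, u(46) = 34, u(47) = 14, u(48) = 26, u(49) = 22.
Since (u(48), u(49)) = (u(0), u(1)) = (26, 22) (two consecutive terms determine the rest), the sequence is periodic with period 48.
(162 - 0) mod 48 = 18, so u(162) = u(18) = 10.

10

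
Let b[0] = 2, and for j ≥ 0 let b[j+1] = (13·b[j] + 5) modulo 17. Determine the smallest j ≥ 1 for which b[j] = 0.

We have b[0] = 2; b[1] = 14; b[2] = 0; b[3] = 5; b[4] = 2.
The sequence repeats with period 4.
The value 0 first appears (with j ≥ 1) at b[2].

2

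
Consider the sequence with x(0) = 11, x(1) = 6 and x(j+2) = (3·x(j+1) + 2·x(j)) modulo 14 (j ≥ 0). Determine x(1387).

4

Computing terms: x(0) = 11, x(1) = 6, x(2) = 12, x(3) = 6, x(4) = 0, x(5) = 12, x(6) = 8, x(7) = 6, x(8) = 6, x(9) = 2, x(10) = 4, x(11) = 2, x(12) = 0, x(13) = 4, x(14) = 12, x(15) = 2, x(16) = 2, x(17) = 10, x(18) = 6, x(19) = 10, x(20) = 0, x(21) = 6, x(22) = 4, x(23) = 10, x(24) = 10, x(25) = 8, x(26) = 2, x(27) = 8, x(28) = 0, x(29) = 2, x(30) = 6, x(31) = 8, x(32) = 8, x(33) = 12, x(34) = 10, x(35) = 12, x(36) = 0, x(37) = 10, x(38) = 2, x(39) = 12, x(40) = 12, x(41) = 4, x(42) = 8, x(43) = 4, x(44) = 0, x(45) = 8, x(46) = 10, x(47) = 4, x(48) = 4, x(49) = 6, x(50) = 12.
Since (x(49), x(50)) = (x(1), x(2)) = (6, 12) (two consecutive terms determine the rest), the sequence is eventually periodic: after a pre-period of length 1 it cycles with period 48.
For j ≥ 1, x(j) depends only on (j - 1) mod 48. (1387 - 1) mod 48 = 42, so x(1387) = x(43) = 4.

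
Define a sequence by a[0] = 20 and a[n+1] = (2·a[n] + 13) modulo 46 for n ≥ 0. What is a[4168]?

a[0] = 20, a[1] = 7, a[2] = 27, a[3] = 21, a[4] = 9, a[5] = 31, a[6] = 29, a[7] = 25, a[8] = 17, a[9] = 1, a[10] = 15, a[11] = 43, a[12] = 7.
Since a[12] = a[1] = 7, the sequence is eventually periodic: after a pre-period of length 1 it cycles with period 11.
For n ≥ 1, a[n] depends only on (n - 1) mod 11. (4168 - 1) mod 11 = 9, so a[4168] = a[10] = 15.

15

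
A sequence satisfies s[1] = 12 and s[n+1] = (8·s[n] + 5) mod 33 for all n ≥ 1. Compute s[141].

12

Computing terms: s[1] = 12; s[2] = 2; s[3] = 21; s[4] = 8; s[5] = 3; s[6] = 29; s[7] = 6; s[8] = 20; s[9] = 0; s[10] = 5; s[11] = 12.
Since s[11] = s[1] = 12, the sequence is periodic with period 10.
So s[141] = s[1 + ((141-1) mod 10)] = s[1] = 12.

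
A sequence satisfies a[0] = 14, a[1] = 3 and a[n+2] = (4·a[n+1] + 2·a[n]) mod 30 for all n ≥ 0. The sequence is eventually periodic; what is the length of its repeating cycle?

12

Computing terms: a[0] = 14; a[1] = 3; a[2] = 10; a[3] = 16; a[4] = 24; a[5] = 8; a[6] = 20; a[7] = 6; a[8] = 4; a[9] = 28; a[10] = 0; a[11] = 26; a[12] = 14; a[13] = 18; a[14] = 10; a[15] = 16.
Since (a[14], a[15]) = (a[2], a[3]) = (10, 16) (two consecutive terms determine the rest), the sequence is eventually periodic: after a pre-period of length 2 it cycles with period 12.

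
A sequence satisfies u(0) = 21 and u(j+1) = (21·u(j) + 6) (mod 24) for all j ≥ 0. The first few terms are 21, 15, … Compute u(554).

Computing terms: u(0) = 21, u(1) = 15, u(2) = 9, u(3) = 3, u(4) = 21.
The sequence repeats with period 4.
(554 - 0) mod 4 = 2, so u(554) = u(2) = 9.

9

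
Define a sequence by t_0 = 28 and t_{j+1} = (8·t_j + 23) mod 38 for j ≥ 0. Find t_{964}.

Listing terms: t_0 = 28,  t_1 = 19,  t_2 = 23,  t_3 = 17,  t_4 = 7,  t_5 = 3,  t_6 = 9,  t_7 = 19.
Since t_7 = t_1 = 19, the sequence is eventually periodic: after a pre-period of length 1 it cycles with period 6.
For j ≥ 1, t_j depends only on (j - 1) mod 6. (964 - 1) mod 6 = 3, so t_{964} = t_4 = 7.

7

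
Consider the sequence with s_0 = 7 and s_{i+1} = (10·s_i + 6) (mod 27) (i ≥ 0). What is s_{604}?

22

We have s_0 = 7,  s_1 = 22,  s_2 = 10,  s_3 = 25,  s_4 = 13,  s_5 = 1,  s_6 = 16,  s_7 = 4,  s_8 = 19,  s_9 = 7.
The sequence repeats with period 9.
So s_{604} = s_{0 + ((604-0) mod 9)} = s_1 = 22.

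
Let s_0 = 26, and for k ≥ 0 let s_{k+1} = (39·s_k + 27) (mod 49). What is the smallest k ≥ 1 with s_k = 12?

1

Listing terms: s_0 = 26,  s_1 = 12,  s_2 = 5,  s_3 = 26.
Since s_3 = s_0 = 26, the sequence is periodic with period 3.
The value 12 first appears (with k ≥ 1) at s_1.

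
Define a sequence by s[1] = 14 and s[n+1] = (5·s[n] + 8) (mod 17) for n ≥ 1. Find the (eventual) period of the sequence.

We have s[1] = 14,  s[2] = 10,  s[3] = 7,  s[4] = 9,  s[5] = 2,  s[6] = 1,  s[7] = 13,  s[8] = 5,  s[9] = 16,  s[10] = 3,  s[11] = 6,  s[12] = 4,  s[13] = 11,  s[14] = 12,  s[15] = 0,  s[16] = 8,  s[17] = 14.
Since s[17] = s[1] = 14, the sequence is periodic with period 16.

16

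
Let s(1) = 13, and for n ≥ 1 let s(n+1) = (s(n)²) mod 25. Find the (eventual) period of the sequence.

4

s(1) = 13,  s(2) = 19,  s(3) = 11,  s(4) = 21,  s(5) = 16,  s(6) = 6,  s(7) = 11.
Since s(7) = s(3) = 11, the sequence is eventually periodic: after a pre-period of length 2 it cycles with period 4.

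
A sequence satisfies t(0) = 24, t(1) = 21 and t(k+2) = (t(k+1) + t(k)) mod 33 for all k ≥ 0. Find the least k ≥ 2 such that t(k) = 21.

11

We have t(0) = 24,  t(1) = 21,  t(2) = 12,  t(3) = 0,  t(4) = 12,  t(5) = 12,  t(6) = 24,  t(7) = 3,  t(8) = 27,  t(9) = 30,  t(10) = 24,  t(11) = 21.
Since (t(10), t(11)) = (t(0), t(1)) = (24, 21) (two consecutive terms determine the rest), the sequence is periodic with period 10.
The value 21 next appears (with k ≥ 2) at t(11).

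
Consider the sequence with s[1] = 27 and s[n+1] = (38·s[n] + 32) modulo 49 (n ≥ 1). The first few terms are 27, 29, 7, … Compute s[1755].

Computing terms: s[1] = 27,  s[2] = 29,  s[3] = 7,  s[4] = 4,  s[5] = 37,  s[6] = 17,  s[7] = 41,  s[8] = 22,  s[9] = 35,  s[10] = 39,  s[11] = 44,  s[12] = 38,  s[13] = 6,  s[14] = 15,  s[15] = 14,  s[16] = 25,  s[17] = 2,  s[18] = 10,  s[19] = 20,  s[20] = 8,  s[21] = 42,  s[22] = 11,  s[23] = 9,  s[24] = 31,  s[25] = 34,  s[26] = 1,  s[27] = 21,  s[28] = 46,  s[29] = 16,  s[30] = 3,  s[31] = 48,  s[32] = 43,  s[33] = 0,  s[34] = 32,  s[35] = 23,  s[36] = 24,  s[37] = 13,  s[38] = 36,  s[39] = 28,  s[40] = 18,  s[41] = 30,  s[42] = 45,  s[43] = 27.
The sequence repeats with period 42.
(1755 - 1) mod 42 = 32, so s[1755] = s[33] = 0.

0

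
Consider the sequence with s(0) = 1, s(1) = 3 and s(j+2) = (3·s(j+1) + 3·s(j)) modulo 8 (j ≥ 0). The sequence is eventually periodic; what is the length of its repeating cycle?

We have s(0) = 1; s(1) = 3; s(2) = 4; s(3) = 5; s(4) = 3; s(5) = 0; s(6) = 1; s(7) = 3.
The sequence repeats with period 6.

6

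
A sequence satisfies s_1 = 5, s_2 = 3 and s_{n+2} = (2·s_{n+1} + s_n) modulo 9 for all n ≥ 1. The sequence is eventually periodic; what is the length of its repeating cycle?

24

s_1 = 5, s_2 = 3, s_3 = 2, s_4 = 7, s_5 = 7, s_6 = 3, s_7 = 4, s_8 = 2, s_9 = 8, s_{10} = 0, s_{11} = 8, s_{12} = 7, s_{13} = 4, s_{14} = 6, s_{15} = 7, s_{16} = 2, s_{17} = 2, s_{18} = 6, s_{19} = 5, s_{20} = 7, s_{21} = 1, s_{22} = 0, s_{23} = 1, s_{24} = 2, s_{25} = 5, s_{26} = 3.
Since (s_{25}, s_{26}) = (s_1, s_2) = (5, 3) (two consecutive terms determine the rest), the sequence is periodic with period 24.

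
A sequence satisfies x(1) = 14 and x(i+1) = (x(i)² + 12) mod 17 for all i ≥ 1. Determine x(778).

x(1) = 14; x(2) = 4; x(3) = 11; x(4) = 14.
The sequence repeats with period 3.
(778 - 1) mod 3 = 0, so x(778) = x(1) = 14.

14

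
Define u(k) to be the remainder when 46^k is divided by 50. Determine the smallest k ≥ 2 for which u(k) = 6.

4

We have u(1) = 46; u(2) = 16; u(3) = 36; u(4) = 6; u(5) = 26; u(6) = 46.
Since u(6) = u(1) = 46, the sequence is periodic with period 5.
The value 6 first appears (with k ≥ 2) at u(4).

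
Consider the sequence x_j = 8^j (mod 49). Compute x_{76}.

43

Listing terms: x_0 = 1,  x_1 = 8,  x_2 = 15,  x_3 = 22,  x_4 = 29,  x_5 = 36,  x_6 = 43,  x_7 = 1.
Since x_7 = x_0 = 1, the sequence is periodic with period 7.
So x_{76} = x_{0 + ((76-0) mod 7)} = x_6 = 43.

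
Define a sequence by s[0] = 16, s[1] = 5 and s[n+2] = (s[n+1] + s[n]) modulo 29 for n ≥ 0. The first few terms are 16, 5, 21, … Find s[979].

We have s[0] = 16, s[1] = 5, s[2] = 21, s[3] = 26, s[4] = 18, s[5] = 15, s[6] = 4, s[7] = 19, s[8] = 23, s[9] = 13, s[10] = 7, s[11] = 20, s[12] = 27, s[13] = 18, s[14] = 16, s[15] = 5.
Since (s[14], s[15]) = (s[0], s[1]) = (16, 5) (two consecutive terms determine the rest), the sequence is periodic with period 14.
(979 - 0) mod 14 = 13, so s[979] = s[13] = 18.

18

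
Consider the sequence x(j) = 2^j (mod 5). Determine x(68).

Computing terms: x(1) = 2, x(2) = 4, x(3) = 3, x(4) = 1, x(5) = 2.
The sequence repeats with period 4.
(68 - 1) mod 4 = 3, so x(68) = x(4) = 1.

1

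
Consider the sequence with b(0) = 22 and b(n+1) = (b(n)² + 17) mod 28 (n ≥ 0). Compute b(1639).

Computing terms: b(0) = 22, b(1) = 25, b(2) = 26, b(3) = 21, b(4) = 10, b(5) = 5, b(6) = 14, b(7) = 17, b(8) = 26.
Since b(8) = b(2) = 26, the sequence is eventually periodic: after a pre-period of length 2 it cycles with period 6.
For n ≥ 2, b(n) depends only on (n - 2) mod 6. (1639 - 2) mod 6 = 5, so b(1639) = b(7) = 17.

17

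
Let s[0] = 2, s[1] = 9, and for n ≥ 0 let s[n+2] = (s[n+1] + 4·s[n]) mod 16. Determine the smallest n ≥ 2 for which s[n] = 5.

We have s[0] = 2; s[1] = 9; s[2] = 1; s[3] = 5; s[4] = 9; s[5] = 13; s[6] = 1; s[7] = 5.
Since (s[6], s[7]) = (s[2], s[3]) = (1, 5) (two consecutive terms determine the rest), the sequence is eventually periodic: after a pre-period of length 2 it cycles with period 4.
The value 5 first appears (with n ≥ 2) at s[3].

3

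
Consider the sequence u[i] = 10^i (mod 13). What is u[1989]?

u[0] = 1; u[1] = 10; u[2] = 9; u[3] = 12; u[4] = 3; u[5] = 4; u[6] = 1.
Since u[6] = u[0] = 1, the sequence is periodic with period 6.
(1989 - 0) mod 6 = 3, so u[1989] = u[3] = 12.

12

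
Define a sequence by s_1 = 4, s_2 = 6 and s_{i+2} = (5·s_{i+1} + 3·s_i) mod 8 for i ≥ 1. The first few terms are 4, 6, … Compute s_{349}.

4

We have s_1 = 4; s_2 = 6; s_3 = 2; s_4 = 4; s_5 = 2; s_6 = 6; s_7 = 4; s_8 = 6.
Since (s_7, s_8) = (s_1, s_2) = (4, 6) (two consecutive terms determine the rest), the sequence is periodic with period 6.
So s_{349} = s_{1 + ((349-1) mod 6)} = s_1 = 4.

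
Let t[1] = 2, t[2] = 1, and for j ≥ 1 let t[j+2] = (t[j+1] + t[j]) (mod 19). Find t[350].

10

We have t[1] = 2; t[2] = 1; t[3] = 3; t[4] = 4; t[5] = 7; t[6] = 11; t[7] = 18; t[8] = 10; t[9] = 9; t[10] = 0; t[11] = 9; t[12] = 9; t[13] = 18; t[14] = 8; t[15] = 7; t[16] = 15; t[17] = 3; t[18] = 18; t[19] = 2; t[20] = 1.
The sequence repeats with period 18.
(350 - 1) mod 18 = 7, so t[350] = t[8] = 10.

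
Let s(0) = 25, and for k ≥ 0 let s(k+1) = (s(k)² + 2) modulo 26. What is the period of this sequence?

4

s(0) = 25,  s(1) = 3,  s(2) = 11,  s(3) = 19,  s(4) = 25.
Since s(4) = s(0) = 25, the sequence is periodic with period 4.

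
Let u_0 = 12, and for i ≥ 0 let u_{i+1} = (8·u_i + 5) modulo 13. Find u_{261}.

We have u_0 = 12, u_1 = 10, u_2 = 7, u_3 = 9, u_4 = 12.
The sequence repeats with period 4.
(261 - 0) mod 4 = 1, so u_{261} = u_1 = 10.

10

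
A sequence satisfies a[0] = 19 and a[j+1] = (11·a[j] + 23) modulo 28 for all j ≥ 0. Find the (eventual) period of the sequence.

6

Computing terms: a[0] = 19; a[1] = 8; a[2] = 27; a[3] = 12; a[4] = 15; a[5] = 20; a[6] = 19.
The sequence repeats with period 6.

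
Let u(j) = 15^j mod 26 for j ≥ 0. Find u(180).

Computing terms: u(0) = 1,  u(1) = 15,  u(2) = 17,  u(3) = 21,  u(4) = 3,  u(5) = 19,  u(6) = 25,  u(7) = 11,  u(8) = 9,  u(9) = 5,  u(10) = 23,  u(11) = 7,  u(12) = 1.
Since u(12) = u(0) = 1, the sequence is periodic with period 12.
So u(180) = u(0 + ((180-0) mod 12)) = u(0) = 1.

1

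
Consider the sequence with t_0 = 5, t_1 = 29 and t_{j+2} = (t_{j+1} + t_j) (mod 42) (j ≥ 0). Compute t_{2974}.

t_0 = 5,  t_1 = 29,  t_2 = 34,  t_3 = 21,  t_4 = 13,  t_5 = 34,  t_6 = 5,  t_7 = 39,  t_8 = 2,  t_9 = 41,  t_{10} = 1,  t_{11} = 0,  t_{12} = 1,  t_{13} = 1,  t_{14} = 2,  t_{15} = 3,  t_{16} = 5,  t_{17} = 8,  t_{18} = 13,  t_{19} = 21,  t_{20} = 34,  t_{21} = 13,  t_{22} = 5,  t_{23} = 18,  t_{24} = 23,  t_{25} = 41,  t_{26} = 22,  t_{27} = 21,  t_{28} = 1,  t_{29} = 22,  t_{30} = 23,  t_{31} = 3,  t_{32} = 26,  t_{33} = 29,  t_{34} = 13,  t_{35} = 0,  t_{36} = 13,  t_{37} = 13,  t_{38} = 26,  t_{39} = 39,  t_{40} = 23,  t_{41} = 20,  t_{42} = 1,  t_{43} = 21,  t_{44} = 22,  t_{45} = 1,  t_{46} = 23,  t_{47} = 24,  t_{48} = 5,  t_{49} = 29.
The sequence repeats with period 48.
(2974 - 0) mod 48 = 46, so t_{2974} = t_{46} = 23.

23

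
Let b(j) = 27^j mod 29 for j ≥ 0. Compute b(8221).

Listing terms: b(0) = 1; b(1) = 27; b(2) = 4; b(3) = 21; b(4) = 16; b(5) = 26; b(6) = 6; b(7) = 17; b(8) = 24; b(9) = 10; b(10) = 9; b(11) = 11; b(12) = 7; b(13) = 15; b(14) = 28; b(15) = 2; b(16) = 25; b(17) = 8; b(18) = 13; b(19) = 3; b(20) = 23; b(21) = 12; b(22) = 5; b(23) = 19; b(24) = 20; b(25) = 18; b(26) = 22; b(27) = 14; b(28) = 1.
The sequence repeats with period 28.
(8221 - 0) mod 28 = 17, so b(8221) = b(17) = 8.

8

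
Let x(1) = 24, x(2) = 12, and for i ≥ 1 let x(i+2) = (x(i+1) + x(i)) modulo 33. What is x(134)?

15

Computing terms: x(1) = 24, x(2) = 12, x(3) = 3, x(4) = 15, x(5) = 18, x(6) = 0, x(7) = 18, x(8) = 18, x(9) = 3, x(10) = 21, x(11) = 24, x(12) = 12.
The sequence repeats with period 10.
(134 - 1) mod 10 = 3, so x(134) = x(4) = 15.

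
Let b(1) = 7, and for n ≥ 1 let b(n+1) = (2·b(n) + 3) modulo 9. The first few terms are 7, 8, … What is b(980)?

8

b(1) = 7,  b(2) = 8,  b(3) = 1,  b(4) = 5,  b(5) = 4,  b(6) = 2,  b(7) = 7.
The sequence repeats with period 6.
(980 - 1) mod 6 = 1, so b(980) = b(2) = 8.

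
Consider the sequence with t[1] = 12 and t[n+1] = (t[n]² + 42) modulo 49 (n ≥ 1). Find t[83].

t[1] = 12, t[2] = 39, t[3] = 44, t[4] = 18, t[5] = 23, t[6] = 32, t[7] = 37, t[8] = 39.
Since t[8] = t[2] = 39, the sequence is eventually periodic: after a pre-period of length 1 it cycles with period 6.
For n ≥ 2, t[n] depends only on (n - 2) mod 6. (83 - 2) mod 6 = 3, so t[83] = t[5] = 23.

23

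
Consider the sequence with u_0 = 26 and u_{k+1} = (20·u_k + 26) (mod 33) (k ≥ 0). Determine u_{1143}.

24

We have u_0 = 26,  u_1 = 18,  u_2 = 23,  u_3 = 24,  u_4 = 11,  u_5 = 15,  u_6 = 29,  u_7 = 12,  u_8 = 2,  u_9 = 0,  u_{10} = 26.
The sequence repeats with period 10.
(1143 - 0) mod 10 = 3, so u_{1143} = u_3 = 24.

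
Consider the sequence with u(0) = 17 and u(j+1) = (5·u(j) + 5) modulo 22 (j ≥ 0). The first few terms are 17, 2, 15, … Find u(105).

Computing terms: u(0) = 17, u(1) = 2, u(2) = 15, u(3) = 14, u(4) = 9, u(5) = 6, u(6) = 13, u(7) = 4, u(8) = 3, u(9) = 20, u(10) = 17.
Since u(10) = u(0) = 17, the sequence is periodic with period 10.
So u(105) = u(0 + ((105-0) mod 10)) = u(5) = 6.

6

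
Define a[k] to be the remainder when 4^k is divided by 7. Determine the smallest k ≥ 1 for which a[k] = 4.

a[0] = 1, a[1] = 4, a[2] = 2, a[3] = 1.
The sequence repeats with period 3.
The value 4 first appears (with k ≥ 1) at a[1].

1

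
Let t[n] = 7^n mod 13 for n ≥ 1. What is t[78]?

12

t[1] = 7,  t[2] = 10,  t[3] = 5,  t[4] = 9,  t[5] = 11,  t[6] = 12,  t[7] = 6,  t[8] = 3,  t[9] = 8,  t[10] = 4,  t[11] = 2,  t[12] = 1,  t[13] = 7.
Since t[13] = t[1] = 7, the sequence is periodic with period 12.
(78 - 1) mod 12 = 5, so t[78] = t[6] = 12.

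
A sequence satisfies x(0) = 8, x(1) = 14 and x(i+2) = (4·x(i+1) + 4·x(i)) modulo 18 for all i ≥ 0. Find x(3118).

2

Computing terms: x(0) = 8; x(1) = 14; x(2) = 16; x(3) = 12; x(4) = 4; x(5) = 10; x(6) = 2; x(7) = 12; x(8) = 2; x(9) = 2; x(10) = 16; x(11) = 0; x(12) = 10; x(13) = 4; x(14) = 2; x(15) = 6; x(16) = 14; x(17) = 8; x(18) = 16; x(19) = 6; x(20) = 16; x(21) = 16; x(22) = 2; x(23) = 0; x(24) = 8; x(25) = 14.
The sequence repeats with period 24.
So x(3118) = x(0 + ((3118-0) mod 24)) = x(22) = 2.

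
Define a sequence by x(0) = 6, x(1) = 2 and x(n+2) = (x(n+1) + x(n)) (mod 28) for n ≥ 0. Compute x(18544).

Computing terms: x(0) = 6,  x(1) = 2,  x(2) = 8,  x(3) = 10,  x(4) = 18,  x(5) = 0,  x(6) = 18,  x(7) = 18,  x(8) = 8,  x(9) = 26,  x(10) = 6,  x(11) = 4,  x(12) = 10,  x(13) = 14,  x(14) = 24,  x(15) = 10,  x(16) = 6,  x(17) = 16,  x(18) = 22,  x(19) = 10,  x(20) = 4,  x(21) = 14,  x(22) = 18,  x(23) = 4,  x(24) = 22,  x(25) = 26,  x(26) = 20,  x(27) = 18,  x(28) = 10,  x(29) = 0,  x(30) = 10,  x(31) = 10,  x(32) = 20,  x(33) = 2,  x(34) = 22,  x(35) = 24,  x(36) = 18,  x(37) = 14,  x(38) = 4,  x(39) = 18,  x(40) = 22,  x(41) = 12,  x(42) = 6,  x(43) = 18,  x(44) = 24,  x(45) = 14,  x(46) = 10,  x(47) = 24,  x(48) = 6,  x(49) = 2.
Since (x(48), x(49)) = (x(0), x(1)) = (6, 2) (two consecutive terms determine the rest), the sequence is periodic with period 48.
(18544 - 0) mod 48 = 16, so x(18544) = x(16) = 6.

6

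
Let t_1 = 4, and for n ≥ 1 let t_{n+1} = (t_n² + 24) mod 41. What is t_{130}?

Computing terms: t_1 = 4; t_2 = 40; t_3 = 25; t_4 = 34; t_5 = 32; t_6 = 23; t_7 = 20; t_8 = 14; t_9 = 15; t_{10} = 3; t_{11} = 33; t_{12} = 6; t_{13} = 19; t_{14} = 16; t_{15} = 34.
Since t_{15} = t_4 = 34, the sequence is eventually periodic: after a pre-period of length 3 it cycles with period 11.
For n ≥ 4, t_n depends only on (n - 4) mod 11. (130 - 4) mod 11 = 5, so t_{130} = t_9 = 15.

15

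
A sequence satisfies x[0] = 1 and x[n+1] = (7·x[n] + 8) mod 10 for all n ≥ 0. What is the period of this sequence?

4

Listing terms: x[0] = 1,  x[1] = 5,  x[2] = 3,  x[3] = 9,  x[4] = 1.
The sequence repeats with period 4.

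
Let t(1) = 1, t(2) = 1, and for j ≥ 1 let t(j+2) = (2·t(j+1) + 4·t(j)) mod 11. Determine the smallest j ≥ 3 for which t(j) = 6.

We have t(1) = 1, t(2) = 1, t(3) = 6, t(4) = 5, t(5) = 1, t(6) = 0, t(7) = 4, t(8) = 8, t(9) = 10, t(10) = 8, t(11) = 1, t(12) = 1.
Since (t(11), t(12)) = (t(1), t(2)) = (1, 1) (two consecutive terms determine the rest), the sequence is periodic with period 10.
The value 6 first appears (with j ≥ 3) at t(3).

3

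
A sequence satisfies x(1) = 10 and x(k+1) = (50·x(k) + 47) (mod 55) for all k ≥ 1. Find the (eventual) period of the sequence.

Listing terms: x(1) = 10, x(2) = 52, x(3) = 7, x(4) = 12, x(5) = 42, x(6) = 2, x(7) = 37, x(8) = 27, x(9) = 22, x(10) = 47, x(11) = 32, x(12) = 52.
Since x(12) = x(2) = 52, the sequence is eventually periodic: after a pre-period of length 1 it cycles with period 10.

10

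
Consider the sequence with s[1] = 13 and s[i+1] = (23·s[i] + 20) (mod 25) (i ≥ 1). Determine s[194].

s[1] = 13; s[2] = 19; s[3] = 7; s[4] = 6; s[5] = 8; s[6] = 4; s[7] = 12; s[8] = 21; s[9] = 3; s[10] = 14; s[11] = 17; s[12] = 11; s[13] = 23; s[14] = 24; s[15] = 22; s[16] = 1; s[17] = 18; s[18] = 9; s[19] = 2; s[20] = 16; s[21] = 13.
Since s[21] = s[1] = 13, the sequence is periodic with period 20.
So s[194] = s[1 + ((194-1) mod 20)] = s[14] = 24.

24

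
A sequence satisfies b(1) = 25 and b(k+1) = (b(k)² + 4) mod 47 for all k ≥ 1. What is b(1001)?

29

b(1) = 25; b(2) = 18; b(3) = 46; b(4) = 5; b(5) = 29; b(6) = 46.
Since b(6) = b(3) = 46, the sequence is eventually periodic: after a pre-period of length 2 it cycles with period 3.
For k ≥ 3, b(k) depends only on (k - 3) mod 3. (1001 - 3) mod 3 = 2, so b(1001) = b(5) = 29.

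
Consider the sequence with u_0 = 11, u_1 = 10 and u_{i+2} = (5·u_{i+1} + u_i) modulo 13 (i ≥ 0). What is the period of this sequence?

u_0 = 11, u_1 = 10, u_2 = 9, u_3 = 3, u_4 = 11, u_5 = 6, u_6 = 2, u_7 = 3, u_8 = 4, u_9 = 10, u_{10} = 2, u_{11} = 7, u_{12} = 11, u_{13} = 10.
Since (u_{12}, u_{13}) = (u_0, u_1) = (11, 10) (two consecutive terms determine the rest), the sequence is periodic with period 12.

12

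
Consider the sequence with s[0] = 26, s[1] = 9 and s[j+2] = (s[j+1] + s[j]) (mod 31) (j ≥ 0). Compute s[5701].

s[0] = 26, s[1] = 9, s[2] = 4, s[3] = 13, s[4] = 17, s[5] = 30, s[6] = 16, s[7] = 15, s[8] = 0, s[9] = 15, s[10] = 15, s[11] = 30, s[12] = 14, s[13] = 13, s[14] = 27, s[15] = 9, s[16] = 5, s[17] = 14, s[18] = 19, s[19] = 2, s[20] = 21, s[21] = 23, s[22] = 13, s[23] = 5, s[24] = 18, s[25] = 23, s[26] = 10, s[27] = 2, s[28] = 12, s[29] = 14, s[30] = 26, s[31] = 9.
The sequence repeats with period 30.
So s[5701] = s[0 + ((5701-0) mod 30)] = s[1] = 9.

9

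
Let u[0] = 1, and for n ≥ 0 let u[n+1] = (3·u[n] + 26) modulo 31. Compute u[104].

3

We have u[0] = 1,  u[1] = 29,  u[2] = 20,  u[3] = 24,  u[4] = 5,  u[5] = 10,  u[6] = 25,  u[7] = 8,  u[8] = 19,  u[9] = 21,  u[10] = 27,  u[11] = 14,  u[12] = 6,  u[13] = 13,  u[14] = 3,  u[15] = 4,  u[16] = 7,  u[17] = 16,  u[18] = 12,  u[19] = 0,  u[20] = 26,  u[21] = 11,  u[22] = 28,  u[23] = 17,  u[24] = 15,  u[25] = 9,  u[26] = 22,  u[27] = 30,  u[28] = 23,  u[29] = 2,  u[30] = 1.
The sequence repeats with period 30.
(104 - 0) mod 30 = 14, so u[104] = u[14] = 3.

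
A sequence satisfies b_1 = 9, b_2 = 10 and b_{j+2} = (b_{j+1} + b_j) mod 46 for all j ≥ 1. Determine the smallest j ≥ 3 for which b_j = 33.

7

We have b_1 = 9,  b_2 = 10,  b_3 = 19,  b_4 = 29,  b_5 = 2,  b_6 = 31,  b_7 = 33,  b_8 = 18,  b_9 = 5,  b_{10} = 23,  b_{11} = 28,  b_{12} = 5,  b_{13} = 33,  b_{14} = 38,  b_{15} = 25,  b_{16} = 17,  b_{17} = 42,  b_{18} = 13,  b_{19} = 9,  b_{20} = 22,  b_{21} = 31,  b_{22} = 7,  b_{23} = 38,  b_{24} = 45,  b_{25} = 37,  b_{26} = 36,  b_{27} = 27,  b_{28} = 17,  b_{29} = 44,  b_{30} = 15,  b_{31} = 13,  b_{32} = 28,  b_{33} = 41,  b_{34} = 23,  b_{35} = 18,  b_{36} = 41,  b_{37} = 13,  b_{38} = 8,  b_{39} = 21,  b_{40} = 29,  b_{41} = 4,  b_{42} = 33,  b_{43} = 37,  b_{44} = 24,  b_{45} = 15,  b_{46} = 39,  b_{47} = 8,  b_{48} = 1,  b_{49} = 9,  b_{50} = 10.
The sequence repeats with period 48.
The value 33 first appears (with j ≥ 3) at b_7.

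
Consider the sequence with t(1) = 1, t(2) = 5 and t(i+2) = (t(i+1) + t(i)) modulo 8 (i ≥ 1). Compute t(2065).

Listing terms: t(1) = 1,  t(2) = 5,  t(3) = 6,  t(4) = 3,  t(5) = 1,  t(6) = 4,  t(7) = 5,  t(8) = 1,  t(9) = 6,  t(10) = 7,  t(11) = 5,  t(12) = 4,  t(13) = 1,  t(14) = 5.
Since (t(13), t(14)) = (t(1), t(2)) = (1, 5) (two consecutive terms determine the rest), the sequence is periodic with period 12.
(2065 - 1) mod 12 = 0, so t(2065) = t(1) = 1.

1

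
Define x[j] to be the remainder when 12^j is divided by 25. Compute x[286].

x[1] = 12,  x[2] = 19,  x[3] = 3,  x[4] = 11,  x[5] = 7,  x[6] = 9,  x[7] = 8,  x[8] = 21,  x[9] = 2,  x[10] = 24,  x[11] = 13,  x[12] = 6,  x[13] = 22,  x[14] = 14,  x[15] = 18,  x[16] = 16,  x[17] = 17,  x[18] = 4,  x[19] = 23,  x[20] = 1,  x[21] = 12.
Since x[21] = x[1] = 12, the sequence is periodic with period 20.
So x[286] = x[1 + ((286-1) mod 20)] = x[6] = 9.

9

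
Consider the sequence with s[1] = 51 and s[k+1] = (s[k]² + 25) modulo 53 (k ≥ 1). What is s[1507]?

40

Computing terms: s[1] = 51,  s[2] = 29,  s[3] = 18,  s[4] = 31,  s[5] = 32,  s[6] = 42,  s[7] = 40,  s[8] = 35,  s[9] = 31.
Since s[9] = s[4] = 31, the sequence is eventually periodic: after a pre-period of length 3 it cycles with period 5.
For k ≥ 4, s[k] depends only on (k - 4) mod 5. (1507 - 4) mod 5 = 3, so s[1507] = s[7] = 40.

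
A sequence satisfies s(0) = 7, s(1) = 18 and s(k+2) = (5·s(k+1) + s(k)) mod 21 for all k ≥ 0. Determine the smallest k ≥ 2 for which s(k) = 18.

5

We have s(0) = 7; s(1) = 18; s(2) = 13; s(3) = 20; s(4) = 8; s(5) = 18; s(6) = 14; s(7) = 4; s(8) = 13; s(9) = 6; s(10) = 1; s(11) = 11; s(12) = 14; s(13) = 18; s(14) = 20; s(15) = 13; s(16) = 1; s(17) = 18; s(18) = 7; s(19) = 11; s(20) = 20; s(21) = 6; s(22) = 8; s(23) = 4; s(24) = 7; s(25) = 18.
Since (s(24), s(25)) = (s(0), s(1)) = (7, 18) (two consecutive terms determine the rest), the sequence is periodic with period 24.
The value 18 first appears (with k ≥ 2) at s(5).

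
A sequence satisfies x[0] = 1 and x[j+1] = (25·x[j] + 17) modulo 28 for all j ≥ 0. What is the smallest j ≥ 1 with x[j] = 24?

11

Computing terms: x[0] = 1; x[1] = 14; x[2] = 3; x[3] = 8; x[4] = 21; x[5] = 10; x[6] = 15; x[7] = 0; x[8] = 17; x[9] = 22; x[10] = 7; x[11] = 24; x[12] = 1.
Since x[12] = x[0] = 1, the sequence is periodic with period 12.
The value 24 first appears (with j ≥ 1) at x[11].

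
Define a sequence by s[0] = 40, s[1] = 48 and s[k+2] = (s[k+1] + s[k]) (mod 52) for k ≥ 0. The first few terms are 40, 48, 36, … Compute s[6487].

4

Computing terms: s[0] = 40,  s[1] = 48,  s[2] = 36,  s[3] = 32,  s[4] = 16,  s[5] = 48,  s[6] = 12,  s[7] = 8,  s[8] = 20,  s[9] = 28,  s[10] = 48,  s[11] = 24,  s[12] = 20,  s[13] = 44,  s[14] = 12,  s[15] = 4,  s[16] = 16,  s[17] = 20,  s[18] = 36,  s[19] = 4,  s[20] = 40,  s[21] = 44,  s[22] = 32,  s[23] = 24,  s[24] = 4,  s[25] = 28,  s[26] = 32,  s[27] = 8,  s[28] = 40,  s[29] = 48.
Since (s[28], s[29]) = (s[0], s[1]) = (40, 48) (two consecutive terms determine the rest), the sequence is periodic with period 28.
So s[6487] = s[0 + ((6487-0) mod 28)] = s[19] = 4.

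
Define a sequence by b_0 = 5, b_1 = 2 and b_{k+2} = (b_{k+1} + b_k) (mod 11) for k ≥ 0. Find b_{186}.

8

Computing terms: b_0 = 5,  b_1 = 2,  b_2 = 7,  b_3 = 9,  b_4 = 5,  b_5 = 3,  b_6 = 8,  b_7 = 0,  b_8 = 8,  b_9 = 8,  b_{10} = 5,  b_{11} = 2.
Since (b_{10}, b_{11}) = (b_0, b_1) = (5, 2) (two consecutive terms determine the rest), the sequence is periodic with period 10.
(186 - 0) mod 10 = 6, so b_{186} = b_6 = 8.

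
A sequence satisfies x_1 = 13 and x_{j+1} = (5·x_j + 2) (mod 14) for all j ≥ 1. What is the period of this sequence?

6

x_1 = 13, x_2 = 11, x_3 = 1, x_4 = 7, x_5 = 9, x_6 = 5, x_7 = 13.
The sequence repeats with period 6.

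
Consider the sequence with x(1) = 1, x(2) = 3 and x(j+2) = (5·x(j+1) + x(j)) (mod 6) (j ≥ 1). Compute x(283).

1

Listing terms: x(1) = 1, x(2) = 3, x(3) = 4, x(4) = 5, x(5) = 5, x(6) = 0, x(7) = 5, x(8) = 1, x(9) = 4, x(10) = 3, x(11) = 1, x(12) = 2, x(13) = 5, x(14) = 3, x(15) = 2, x(16) = 1, x(17) = 1, x(18) = 0, x(19) = 1, x(20) = 5, x(21) = 2, x(22) = 3, x(23) = 5, x(24) = 4, x(25) = 1, x(26) = 3.
The sequence repeats with period 24.
(283 - 1) mod 24 = 18, so x(283) = x(19) = 1.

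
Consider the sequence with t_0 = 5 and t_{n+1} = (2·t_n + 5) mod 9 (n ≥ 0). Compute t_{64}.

t_0 = 5, t_1 = 6, t_2 = 8, t_3 = 3, t_4 = 2, t_5 = 0, t_6 = 5.
Since t_6 = t_0 = 5, the sequence is periodic with period 6.
(64 - 0) mod 6 = 4, so t_{64} = t_4 = 2.

2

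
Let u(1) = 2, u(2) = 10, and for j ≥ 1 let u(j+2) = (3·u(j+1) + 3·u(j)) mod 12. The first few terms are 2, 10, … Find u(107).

6

We have u(1) = 2; u(2) = 10; u(3) = 0; u(4) = 6; u(5) = 6; u(6) = 0; u(7) = 6.
Since (u(6), u(7)) = (u(3), u(4)) = (0, 6) (two consecutive terms determine the rest), the sequence is eventually periodic: after a pre-period of length 2 it cycles with period 3.
For j ≥ 3, u(j) depends only on (j - 3) mod 3. (107 - 3) mod 3 = 2, so u(107) = u(5) = 6.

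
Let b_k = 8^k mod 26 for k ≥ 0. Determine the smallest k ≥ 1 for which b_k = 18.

3

b_0 = 1; b_1 = 8; b_2 = 12; b_3 = 18; b_4 = 14; b_5 = 8.
Since b_5 = b_1 = 8, the sequence is eventually periodic: after a pre-period of length 1 it cycles with period 4.
The value 18 first appears (with k ≥ 1) at b_3.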